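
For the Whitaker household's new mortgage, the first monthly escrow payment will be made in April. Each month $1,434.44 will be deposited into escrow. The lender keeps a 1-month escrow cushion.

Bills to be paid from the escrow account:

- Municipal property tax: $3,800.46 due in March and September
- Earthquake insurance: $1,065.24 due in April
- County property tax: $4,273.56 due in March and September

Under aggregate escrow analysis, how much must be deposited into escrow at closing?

Cushion = 1 × $1,434.44 = $1,434.44
Trial balance (start $0, +$1,434.44 each month, − disbursements):
  Apr: +$1,434.44 − $1,065.24 → $369.20
  May: +$1,434.44 → $1,803.64
  Jun: +$1,434.44 → $3,238.08
  Jul: +$1,434.44 → $4,672.52
  Aug: +$1,434.44 → $6,106.96
  Sep: +$1,434.44 − $8,074.02 → -$532.62
  Oct: +$1,434.44 → $901.82
  Nov: +$1,434.44 → $2,336.26
  Dec: +$1,434.44 → $3,770.70
  Jan: +$1,434.44 → $5,205.14
  Feb: +$1,434.44 → $6,639.58
  Mar: +$1,434.44 − $8,074.02 → $0.00
Lowest trial balance = -$532.62 (Sep)
Initial deposit = cushion − low point = $1,434.44 − (-$532.62) = $1,967.06

$1,967.06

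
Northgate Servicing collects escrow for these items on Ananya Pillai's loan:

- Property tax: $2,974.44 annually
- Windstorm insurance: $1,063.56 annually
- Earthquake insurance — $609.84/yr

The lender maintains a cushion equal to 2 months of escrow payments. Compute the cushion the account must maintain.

$774.64

Property tax = $2,974.44 per year
Windstorm insurance = $1,063.56 per year
Earthquake insurance = $609.84 per year
Annual escrow total = $2,974.44 + $1,063.56 + $609.84 = $4,647.84
Monthly = $4,647.84 / 12 = $387.32
Reserve = 2 × $387.32 = $774.64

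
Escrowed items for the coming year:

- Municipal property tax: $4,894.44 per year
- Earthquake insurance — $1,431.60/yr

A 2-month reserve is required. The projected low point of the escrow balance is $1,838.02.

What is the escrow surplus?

$783.68

Municipal property tax — $4,894.44 annually
Earthquake insurance — $1,431.60 annually
Combined annual = $4,894.44 + $1,431.60 = $6,326.04
Monthly = $6,326.04 ÷ 12 = $527.17
Cushion = 2 × $527.17 = $1,054.34
Surplus = $1,838.02 − $1,054.34 = $783.68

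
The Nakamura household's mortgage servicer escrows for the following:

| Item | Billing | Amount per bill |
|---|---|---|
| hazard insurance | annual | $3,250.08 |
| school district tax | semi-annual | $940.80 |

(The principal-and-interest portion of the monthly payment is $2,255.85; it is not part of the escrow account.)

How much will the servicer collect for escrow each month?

Hazard insurance — $3,250.08 annually
School district tax — $940.80 × 2 = $1,881.60 annually
Yearly total = $5,131.68
Monthly escrow = $5,131.68 ÷ 12 = $427.64

$427.64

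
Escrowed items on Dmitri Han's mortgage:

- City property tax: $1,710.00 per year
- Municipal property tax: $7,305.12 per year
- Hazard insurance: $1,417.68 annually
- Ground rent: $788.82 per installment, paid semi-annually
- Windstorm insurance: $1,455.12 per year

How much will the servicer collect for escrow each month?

$1,122.13

City property tax: $1,710.00 per year
Municipal property tax: $7,305.12 per year
Hazard insurance: $1,417.68 per year
Ground rent: $788.82 × 2 = $1,577.64 per year
Windstorm insurance: $1,455.12 per year
Total per year = $1,710.00 + $7,305.12 + $1,417.68 + $1,577.64 + $1,455.12 = $13,465.56
Base monthly escrow = $13,465.56 ÷ 12 = $1,122.13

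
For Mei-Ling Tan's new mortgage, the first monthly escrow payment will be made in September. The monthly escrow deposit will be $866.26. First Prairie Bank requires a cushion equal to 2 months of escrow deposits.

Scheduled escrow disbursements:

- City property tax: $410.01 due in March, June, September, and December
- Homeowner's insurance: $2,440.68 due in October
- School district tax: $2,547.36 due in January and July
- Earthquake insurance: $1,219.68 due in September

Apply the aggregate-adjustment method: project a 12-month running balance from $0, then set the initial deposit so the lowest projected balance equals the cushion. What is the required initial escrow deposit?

Cushion = 2 × $866.26 = $1,732.52
Trial balance (start $0, +$866.26 each month, − disbursements):
  Sep: +$866.26 − $1,629.69 → -$763.43
  Oct: +$866.26 − $2,440.68 → -$2,337.85
  Nov: +$866.26 → -$1,471.59
  Dec: +$866.26 − $410.01 → -$1,015.34
  Jan: +$866.26 − $2,547.36 → -$2,696.44
  Feb: +$866.26 → -$1,830.18
  Mar: +$866.26 − $410.01 → -$1,373.93
  Apr: +$866.26 → -$507.67
  May: +$866.26 → $358.59
  Jun: +$866.26 − $410.01 → $814.84
  Jul: +$866.26 − $2,547.36 → -$866.26
  Aug: +$866.26 → $0.00
Lowest trial balance = -$2,696.44 (Jan)
Initial deposit = cushion − low point = $1,732.52 − (-$2,696.44) = $4,428.96

$4,428.96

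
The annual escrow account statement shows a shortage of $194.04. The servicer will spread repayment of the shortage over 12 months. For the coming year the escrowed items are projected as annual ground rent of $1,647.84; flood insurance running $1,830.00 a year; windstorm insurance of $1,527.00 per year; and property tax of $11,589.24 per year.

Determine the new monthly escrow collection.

Ground rent: $1,647.84/yr
Flood insurance: $1,830.00/yr
Windstorm insurance: $1,527.00/yr
Property tax: $11,589.24/yr
Yearly total = $1,647.84 + $1,830.00 + $1,527.00 + $11,589.24 = $16,594.08
Per month = $16,594.08 ÷ 12 = $1,382.84
Shortage per month = $194.04 / 12 = $16.17
Adjusted monthly = $1,382.84 + $16.17 = $1,399.01

$1,399.01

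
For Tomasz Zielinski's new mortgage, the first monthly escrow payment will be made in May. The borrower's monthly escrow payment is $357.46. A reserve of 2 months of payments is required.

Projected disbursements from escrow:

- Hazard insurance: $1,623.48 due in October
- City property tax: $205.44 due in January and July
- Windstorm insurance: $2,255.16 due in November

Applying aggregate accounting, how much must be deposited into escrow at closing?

$2,296.78

Cushion = 2 × $357.46 = $714.92
Trial balance (start $0, +$357.46 each month, − disbursements):
  May: +$357.46 → $357.46
  Jun: +$357.46 → $714.92
  Jul: +$357.46 − $205.44 → $866.94
  Aug: +$357.46 → $1,224.40
  Sep: +$357.46 → $1,581.86
  Oct: +$357.46 − $1,623.48 → $315.84
  Nov: +$357.46 − $2,255.16 → -$1,581.86
  Dec: +$357.46 → -$1,224.40
  Jan: +$357.46 − $205.44 → -$1,072.38
  Feb: +$357.46 → -$714.92
  Mar: +$357.46 → -$357.46
  Apr: +$357.46 → $0.00
Lowest trial balance = -$1,581.86 (Nov)
Initial deposit = cushion − low point = $714.92 − (-$1,581.86) = $2,296.78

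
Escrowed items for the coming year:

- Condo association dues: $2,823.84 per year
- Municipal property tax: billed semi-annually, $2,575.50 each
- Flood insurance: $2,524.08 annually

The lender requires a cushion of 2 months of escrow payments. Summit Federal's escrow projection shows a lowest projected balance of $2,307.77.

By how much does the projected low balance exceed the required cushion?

$557.95

Condo association dues: $2,823.84/yr
Municipal property tax: $2,575.50 × 2 = $5,151.00/yr
Flood insurance: $2,524.08/yr
Yearly total = $2,823.84 + $5,151.00 + $2,524.08 = $10,498.92
Per month = $10,498.92 ÷ 12 = $874.91
Required reserve = 2 × $874.91 = $1,749.82
Surplus = $2,307.77 − $1,749.82 = $557.95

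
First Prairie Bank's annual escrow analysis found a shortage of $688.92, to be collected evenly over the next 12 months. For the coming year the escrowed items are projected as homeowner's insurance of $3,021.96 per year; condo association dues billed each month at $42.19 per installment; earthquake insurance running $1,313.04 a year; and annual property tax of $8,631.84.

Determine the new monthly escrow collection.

$1,180.17

Homeowner's insurance — $3,021.96 per year
Condo association dues — $42.19 × 12 = $506.28 per year
Earthquake insurance — $1,313.04 per year
Property tax — $8,631.84 per year
Total annual escrow = $13,473.12
Base monthly escrow = $13,473.12 / 12 = $1,122.76
Shortage spread = $688.92 ÷ 12 = $57.41/mo
Adjusted monthly = $1,122.76 + $57.41 = $1,180.17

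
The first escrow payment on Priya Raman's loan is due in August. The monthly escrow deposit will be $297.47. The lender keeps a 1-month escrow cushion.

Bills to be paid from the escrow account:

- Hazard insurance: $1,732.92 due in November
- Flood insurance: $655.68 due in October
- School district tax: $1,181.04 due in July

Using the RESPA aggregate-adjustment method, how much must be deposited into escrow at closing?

$1,496.19

Cushion = 1 × $297.47 = $297.47
Trial balance (start $0, +$297.47 each month, − disbursements):
  Aug: +$297.47 → $297.47
  Sep: +$297.47 → $594.94
  Oct: +$297.47 − $655.68 → $236.73
  Nov: +$297.47 − $1,732.92 → -$1,198.72
  Dec: +$297.47 → -$901.25
  Jan: +$297.47 → -$603.78
  Feb: +$297.47 → -$306.31
  Mar: +$297.47 → -$8.84
  Apr: +$297.47 → $288.63
  May: +$297.47 → $586.10
  Jun: +$297.47 → $883.57
  Jul: +$297.47 − $1,181.04 → $0.00
Lowest trial balance = -$1,198.72 (Nov)
Initial deposit = cushion − low point = $297.47 − (-$1,198.72) = $1,496.19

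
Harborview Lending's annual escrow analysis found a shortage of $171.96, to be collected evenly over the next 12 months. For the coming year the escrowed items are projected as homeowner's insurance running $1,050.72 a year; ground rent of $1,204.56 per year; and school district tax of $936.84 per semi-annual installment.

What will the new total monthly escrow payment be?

Homeowner's insurance = $1,050.72 annually
Ground rent = $1,204.56 annually
School district tax = $936.84 × 2 = $1,873.68 annually
Total per year = $1,050.72 + $1,204.56 + $1,873.68 = $4,128.96
Per month = $4,128.96 ÷ 12 = $344.08
Monthly shortage recovery: $171.96 ÷ 12 = $14.33
New monthly escrow = $344.08 + $14.33 = $358.41

$358.41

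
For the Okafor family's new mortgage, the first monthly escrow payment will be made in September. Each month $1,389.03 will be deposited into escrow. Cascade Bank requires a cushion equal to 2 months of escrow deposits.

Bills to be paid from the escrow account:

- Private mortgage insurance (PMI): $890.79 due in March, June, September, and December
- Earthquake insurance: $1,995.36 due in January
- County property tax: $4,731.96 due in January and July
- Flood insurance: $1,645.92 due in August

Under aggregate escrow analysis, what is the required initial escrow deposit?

Cushion = 2 × $1,389.03 = $2,778.06
Trial balance (start $0, +$1,389.03 each month, − disbursements):
  Sep: +$1,389.03 − $890.79 → $498.24
  Oct: +$1,389.03 → $1,887.27
  Nov: +$1,389.03 → $3,276.30
  Dec: +$1,389.03 − $890.79 → $3,774.54
  Jan: +$1,389.03 − $6,727.32 → -$1,563.75
  Feb: +$1,389.03 → -$174.72
  Mar: +$1,389.03 − $890.79 → $323.52
  Apr: +$1,389.03 → $1,712.55
  May: +$1,389.03 → $3,101.58
  Jun: +$1,389.03 − $890.79 → $3,599.82
  Jul: +$1,389.03 − $4,731.96 → $256.89
  Aug: +$1,389.03 − $1,645.92 → $0.00
Lowest trial balance = -$1,563.75 (Jan)
Initial deposit = cushion − low point = $2,778.06 − (-$1,563.75) = $4,341.81

$4,341.81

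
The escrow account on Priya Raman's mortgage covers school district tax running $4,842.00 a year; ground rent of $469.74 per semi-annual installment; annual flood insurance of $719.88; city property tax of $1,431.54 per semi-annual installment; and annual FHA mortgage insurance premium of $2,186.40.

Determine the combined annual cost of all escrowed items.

$11,550.84

School district tax = $4,842.00 per year
Ground rent = $469.74 × 2 = $939.48 per year
Flood insurance = $719.88 per year
City property tax = $1,431.54 × 2 = $2,863.08 per year
FHA mortgage insurance premium = $2,186.40 per year
Annual escrow total = $4,842.00 + $939.48 + $719.88 + $2,863.08 + $2,186.40 = $11,550.84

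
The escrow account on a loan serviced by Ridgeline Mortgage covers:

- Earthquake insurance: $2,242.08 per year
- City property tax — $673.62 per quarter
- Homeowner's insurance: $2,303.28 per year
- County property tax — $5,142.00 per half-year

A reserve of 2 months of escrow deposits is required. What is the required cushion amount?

$2,920.64

Earthquake insurance = $2,242.08 per year
City property tax = $673.62 × 4 = $2,694.48 per year
Homeowner's insurance = $2,303.28 per year
County property tax = $5,142.00 × 2 = $10,284.00 per year
Total per year = $2,242.08 + $2,694.48 + $2,303.28 + $10,284.00 = $17,523.84
Base monthly escrow = $17,523.84 / 12 = $1,460.32
Reserve = 2 × $1,460.32 = $2,920.64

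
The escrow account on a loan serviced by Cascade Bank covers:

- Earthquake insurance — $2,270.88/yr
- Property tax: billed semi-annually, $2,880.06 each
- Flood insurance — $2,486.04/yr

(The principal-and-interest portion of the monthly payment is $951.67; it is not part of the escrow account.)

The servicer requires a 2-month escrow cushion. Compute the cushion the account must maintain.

$1,752.84

Earthquake insurance — $2,270.88 annually
Property tax — $2,880.06 × 2 = $5,760.12 annually
Flood insurance — $2,486.04 annually
Total per year = $2,270.88 + $5,760.12 + $2,486.04 = $10,517.04
Monthly escrow = $10,517.04 / 12 = $876.42
Required cushion = 2 × $876.42 = $1,752.84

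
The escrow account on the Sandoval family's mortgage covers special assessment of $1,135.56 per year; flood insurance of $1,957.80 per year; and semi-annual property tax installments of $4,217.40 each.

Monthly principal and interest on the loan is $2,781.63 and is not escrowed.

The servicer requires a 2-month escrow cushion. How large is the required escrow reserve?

Special assessment = $1,135.56
Flood insurance = $1,957.80
Property tax = $4,217.40 × 2 = $8,434.80
Annual escrow total = $1,135.56 + $1,957.80 + $8,434.80 = $11,528.16
Base monthly escrow = $11,528.16 ÷ 12 = $960.68
Reserve = 2 × $960.68 = $1,921.36

$1,921.36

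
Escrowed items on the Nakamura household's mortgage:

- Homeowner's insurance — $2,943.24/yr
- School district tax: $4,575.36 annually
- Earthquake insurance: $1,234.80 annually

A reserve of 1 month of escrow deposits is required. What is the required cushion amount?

Homeowner's insurance: $2,943.24 annually
School district tax: $4,575.36 annually
Earthquake insurance: $1,234.80 annually
Total annual escrow = $2,943.24 + $4,575.36 + $1,234.80 = $8,753.40
Base monthly escrow = $8,753.40 / 12 = $729.45
Cushion = 1 × $729.45 = $729.45

$729.45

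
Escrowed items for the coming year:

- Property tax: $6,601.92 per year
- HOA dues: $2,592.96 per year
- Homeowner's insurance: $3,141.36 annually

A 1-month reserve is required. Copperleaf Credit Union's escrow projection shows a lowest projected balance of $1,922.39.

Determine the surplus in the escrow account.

$894.37

Property tax = $6,601.92 annually
HOA dues = $2,592.96 annually
Homeowner's insurance = $3,141.36 annually
Annual escrow total = $6,601.92 + $2,592.96 + $3,141.36 = $12,336.24
Monthly = $12,336.24 / 12 = $1,028.02
Required cushion = 1 × $1,028.02 = $1,028.02
Surplus = $1,922.39 − $1,028.02 = $894.37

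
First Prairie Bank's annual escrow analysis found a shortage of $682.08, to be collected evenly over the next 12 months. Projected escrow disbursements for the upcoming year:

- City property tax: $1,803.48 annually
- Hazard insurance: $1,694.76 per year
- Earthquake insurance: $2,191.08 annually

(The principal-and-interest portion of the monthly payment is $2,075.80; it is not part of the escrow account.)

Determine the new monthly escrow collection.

$530.95

City property tax: $1,803.48 per year
Hazard insurance: $1,694.76 per year
Earthquake insurance: $2,191.08 per year
Yearly total = $1,803.48 + $1,694.76 + $2,191.08 = $5,689.32
Base monthly escrow = $5,689.32 ÷ 12 = $474.11
Shortage per month = $682.08 / 12 = $56.84
New monthly escrow = $474.11 + $56.84 = $530.95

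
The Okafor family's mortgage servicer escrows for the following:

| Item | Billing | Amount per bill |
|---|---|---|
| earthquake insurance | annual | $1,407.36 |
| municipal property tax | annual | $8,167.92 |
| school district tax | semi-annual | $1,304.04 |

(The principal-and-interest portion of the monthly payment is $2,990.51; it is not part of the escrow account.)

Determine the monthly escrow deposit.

Earthquake insurance — $1,407.36
Municipal property tax — $8,167.92
School district tax — $1,304.04 × 2 = $2,608.08
Annual escrow total = $12,183.36
Base monthly escrow = $12,183.36 ÷ 12 = $1,015.28

$1,015.28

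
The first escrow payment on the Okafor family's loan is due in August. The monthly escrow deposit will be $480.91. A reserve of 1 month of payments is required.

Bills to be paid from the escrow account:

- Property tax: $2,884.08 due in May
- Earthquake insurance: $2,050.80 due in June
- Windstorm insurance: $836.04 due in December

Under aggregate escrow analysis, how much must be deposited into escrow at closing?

Cushion = 1 × $480.91 = $480.91
Trial balance (start $0, +$480.91 each month, − disbursements):
  Aug: +$480.91 → $480.91
  Sep: +$480.91 → $961.82
  Oct: +$480.91 → $1,442.73
  Nov: +$480.91 → $1,923.64
  Dec: +$480.91 − $836.04 → $1,568.51
  Jan: +$480.91 → $2,049.42
  Feb: +$480.91 → $2,530.33
  Mar: +$480.91 → $3,011.24
  Apr: +$480.91 → $3,492.15
  May: +$480.91 − $2,884.08 → $1,088.98
  Jun: +$480.91 − $2,050.80 → -$480.91
  Jul: +$480.91 → $0.00
Lowest trial balance = -$480.91 (Jun)
Initial deposit = cushion − low point = $480.91 − (-$480.91) = $961.82

$961.82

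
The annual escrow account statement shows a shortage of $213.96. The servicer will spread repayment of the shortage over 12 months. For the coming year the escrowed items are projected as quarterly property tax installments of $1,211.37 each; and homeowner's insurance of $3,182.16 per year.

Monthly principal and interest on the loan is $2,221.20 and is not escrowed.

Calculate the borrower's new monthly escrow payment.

$686.80

Property tax — $1,211.37 × 4 = $4,845.48/yr
Homeowner's insurance — $3,182.16/yr
Total annual escrow = $8,027.64
Monthly escrow = $8,027.64 ÷ 12 = $668.97
Shortage spread = $213.96 / 12 = $17.83/mo
Adjusted monthly = $668.97 + $17.83 = $686.80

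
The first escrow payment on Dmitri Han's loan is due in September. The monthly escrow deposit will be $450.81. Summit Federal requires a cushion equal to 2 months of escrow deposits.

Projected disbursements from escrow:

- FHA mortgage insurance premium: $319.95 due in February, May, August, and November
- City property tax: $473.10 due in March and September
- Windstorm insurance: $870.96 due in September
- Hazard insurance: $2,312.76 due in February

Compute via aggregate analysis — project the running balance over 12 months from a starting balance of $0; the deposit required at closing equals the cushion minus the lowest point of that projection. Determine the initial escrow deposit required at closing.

$2,515.77

Cushion = 2 × $450.81 = $901.62
Trial balance (start $0, +$450.81 each month, − disbursements):
  Sep: +$450.81 − $1,344.06 → -$893.25
  Oct: +$450.81 → -$442.44
  Nov: +$450.81 − $319.95 → -$311.58
  Dec: +$450.81 → $139.23
  Jan: +$450.81 → $590.04
  Feb: +$450.81 − $2,632.71 → -$1,591.86
  Mar: +$450.81 − $473.10 → -$1,614.15
  Apr: +$450.81 → -$1,163.34
  May: +$450.81 − $319.95 → -$1,032.48
  Jun: +$450.81 → -$581.67
  Jul: +$450.81 → -$130.86
  Aug: +$450.81 − $319.95 → $0.00
Lowest trial balance = -$1,614.15 (Mar)
Initial deposit = cushion − low point = $901.62 − (-$1,614.15) = $2,515.77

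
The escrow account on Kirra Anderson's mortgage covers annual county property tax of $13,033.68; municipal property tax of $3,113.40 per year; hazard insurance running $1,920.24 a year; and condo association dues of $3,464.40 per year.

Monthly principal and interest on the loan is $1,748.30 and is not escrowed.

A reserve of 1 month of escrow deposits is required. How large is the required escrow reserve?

$1,794.31

County property tax — $13,033.68 annually
Municipal property tax — $3,113.40 annually
Hazard insurance — $1,920.24 annually
Condo association dues — $3,464.40 annually
Annual escrow total = $21,531.72
Monthly = $21,531.72 / 12 = $1,794.31
Cushion = 1 × $1,794.31 = $1,794.31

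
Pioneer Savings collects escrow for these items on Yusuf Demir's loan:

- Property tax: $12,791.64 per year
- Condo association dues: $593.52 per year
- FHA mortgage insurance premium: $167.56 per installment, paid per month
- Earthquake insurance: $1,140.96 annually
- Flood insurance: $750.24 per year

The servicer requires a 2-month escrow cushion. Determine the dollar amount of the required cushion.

$2,881.18

Property tax = $12,791.64 annually
Condo association dues = $593.52 annually
FHA mortgage insurance premium = $167.56 × 12 = $2,010.72 annually
Earthquake insurance = $1,140.96 annually
Flood insurance = $750.24 annually
Total annual escrow = $12,791.64 + $593.52 + $2,010.72 + $1,140.96 + $750.24 = $17,287.08
Base monthly escrow = $17,287.08 / 12 = $1,440.59
Reserve = 2 × $1,440.59 = $2,881.18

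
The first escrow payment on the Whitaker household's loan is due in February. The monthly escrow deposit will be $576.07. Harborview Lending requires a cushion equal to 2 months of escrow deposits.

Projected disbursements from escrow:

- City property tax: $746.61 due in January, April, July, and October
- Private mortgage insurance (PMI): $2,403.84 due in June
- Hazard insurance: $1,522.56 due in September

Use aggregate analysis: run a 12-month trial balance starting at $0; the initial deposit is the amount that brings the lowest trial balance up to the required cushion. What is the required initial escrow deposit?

Cushion = 2 × $576.07 = $1,152.14
Trial balance (start $0, +$576.07 each month, − disbursements):
  Feb: +$576.07 → $576.07
  Mar: +$576.07 → $1,152.14
  Apr: +$576.07 − $746.61 → $981.60
  May: +$576.07 → $1,557.67
  Jun: +$576.07 − $2,403.84 → -$270.10
  Jul: +$576.07 − $746.61 → -$440.64
  Aug: +$576.07 → $135.43
  Sep: +$576.07 − $1,522.56 → -$811.06
  Oct: +$576.07 − $746.61 → -$981.60
  Nov: +$576.07 → -$405.53
  Dec: +$576.07 → $170.54
  Jan: +$576.07 − $746.61 → $0.00
Lowest trial balance = -$981.60 (Oct)
Initial deposit = cushion − low point = $1,152.14 − (-$981.60) = $2,133.74

$2,133.74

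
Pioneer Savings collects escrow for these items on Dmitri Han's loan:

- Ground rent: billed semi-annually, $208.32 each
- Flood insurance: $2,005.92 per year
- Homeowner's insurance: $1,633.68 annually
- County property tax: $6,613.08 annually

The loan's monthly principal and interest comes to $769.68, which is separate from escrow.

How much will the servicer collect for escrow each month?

$889.11

Ground rent = $208.32 × 2 = $416.64/yr
Flood insurance = $2,005.92/yr
Homeowner's insurance = $1,633.68/yr
County property tax = $6,613.08/yr
Combined annual = $416.64 + $2,005.92 + $1,633.68 + $6,613.08 = $10,669.32
Per month = $10,669.32 ÷ 12 = $889.11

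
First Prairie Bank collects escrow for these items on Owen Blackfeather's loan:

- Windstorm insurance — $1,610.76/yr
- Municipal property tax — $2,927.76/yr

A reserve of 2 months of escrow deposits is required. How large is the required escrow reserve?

Windstorm insurance — $1,610.76/yr
Municipal property tax — $2,927.76/yr
Total annual escrow = $1,610.76 + $2,927.76 = $4,538.52
Monthly escrow = $4,538.52 / 12 = $378.21
Required cushion = 2 × $378.21 = $756.42

$756.42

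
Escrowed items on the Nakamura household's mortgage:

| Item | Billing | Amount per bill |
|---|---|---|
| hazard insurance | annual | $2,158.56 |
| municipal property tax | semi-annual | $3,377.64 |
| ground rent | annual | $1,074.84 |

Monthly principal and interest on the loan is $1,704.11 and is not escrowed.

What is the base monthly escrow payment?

$832.39

Hazard insurance = $2,158.56/yr
Municipal property tax = $3,377.64 × 2 = $6,755.28/yr
Ground rent = $1,074.84/yr
Combined annual = $2,158.56 + $6,755.28 + $1,074.84 = $9,988.68
Monthly = $9,988.68 ÷ 12 = $832.39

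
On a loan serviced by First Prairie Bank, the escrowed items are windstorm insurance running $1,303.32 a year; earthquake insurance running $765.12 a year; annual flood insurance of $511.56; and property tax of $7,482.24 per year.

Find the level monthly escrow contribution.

$838.52

Windstorm insurance = $1,303.32 annually
Earthquake insurance = $765.12 annually
Flood insurance = $511.56 annually
Property tax = $7,482.24 annually
Combined annual = $1,303.32 + $765.12 + $511.56 + $7,482.24 = $10,062.24
Monthly = $10,062.24 ÷ 12 = $838.52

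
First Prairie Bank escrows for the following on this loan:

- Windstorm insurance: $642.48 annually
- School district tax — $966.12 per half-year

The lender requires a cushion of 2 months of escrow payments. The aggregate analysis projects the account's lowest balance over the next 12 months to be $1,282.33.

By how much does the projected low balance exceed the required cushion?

$853.21

Windstorm insurance: $642.48 annually
School district tax: $966.12 × 2 = $1,932.24 annually
Annual escrow total = $642.48 + $1,932.24 = $2,574.72
Monthly escrow = $2,574.72 / 12 = $214.56
Cushion = 2 × $214.56 = $429.12
Excess over cushion: $1,282.33 − $429.12 = $853.21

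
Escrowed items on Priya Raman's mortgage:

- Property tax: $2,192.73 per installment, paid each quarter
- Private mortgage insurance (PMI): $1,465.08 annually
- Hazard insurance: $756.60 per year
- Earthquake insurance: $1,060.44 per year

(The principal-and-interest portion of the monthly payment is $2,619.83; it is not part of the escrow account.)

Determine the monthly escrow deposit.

$1,004.42

Property tax = $2,192.73 × 4 = $8,770.92
Private mortgage insurance (PMI) = $1,465.08
Hazard insurance = $756.60
Earthquake insurance = $1,060.44
Total per year = $8,770.92 + $1,465.08 + $756.60 + $1,060.44 = $12,053.04
Monthly = $12,053.04 ÷ 12 = $1,004.42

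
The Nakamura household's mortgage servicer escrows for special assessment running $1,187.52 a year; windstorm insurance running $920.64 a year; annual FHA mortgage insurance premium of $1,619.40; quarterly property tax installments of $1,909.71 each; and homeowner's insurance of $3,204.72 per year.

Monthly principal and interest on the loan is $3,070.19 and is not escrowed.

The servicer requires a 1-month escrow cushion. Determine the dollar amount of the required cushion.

$1,214.26

Special assessment = $1,187.52 annually
Windstorm insurance = $920.64 annually
FHA mortgage insurance premium = $1,619.40 annually
Property tax = $1,909.71 × 4 = $7,638.84 annually
Homeowner's insurance = $3,204.72 annually
Total per year = $14,571.12
Monthly = $14,571.12 / 12 = $1,214.26
Cushion = 1 × $1,214.26 = $1,214.26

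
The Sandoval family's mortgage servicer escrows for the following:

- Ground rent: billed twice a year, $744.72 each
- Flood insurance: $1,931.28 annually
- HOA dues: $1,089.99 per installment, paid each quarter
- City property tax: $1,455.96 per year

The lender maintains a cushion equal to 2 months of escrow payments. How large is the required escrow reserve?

$1,539.44

Ground rent = $744.72 × 2 = $1,489.44/yr
Flood insurance = $1,931.28/yr
HOA dues = $1,089.99 × 4 = $4,359.96/yr
City property tax = $1,455.96/yr
Total per year = $1,489.44 + $1,931.28 + $4,359.96 + $1,455.96 = $9,236.64
Per month = $9,236.64 ÷ 12 = $769.72
Cushion = 2 × $769.72 = $1,539.44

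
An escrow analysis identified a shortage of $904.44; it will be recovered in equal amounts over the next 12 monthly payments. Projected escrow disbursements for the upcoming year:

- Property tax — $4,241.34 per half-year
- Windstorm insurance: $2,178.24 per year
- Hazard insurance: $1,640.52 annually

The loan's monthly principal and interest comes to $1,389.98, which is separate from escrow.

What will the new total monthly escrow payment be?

$1,100.49

Property tax: $4,241.34 × 2 = $8,482.68
Windstorm insurance: $2,178.24
Hazard insurance: $1,640.52
Combined annual = $12,301.44
Base monthly escrow = $12,301.44 ÷ 12 = $1,025.12
Monthly shortage recovery: $904.44 ÷ 12 = $75.37
New monthly escrow = $1,025.12 + $75.37 = $1,100.49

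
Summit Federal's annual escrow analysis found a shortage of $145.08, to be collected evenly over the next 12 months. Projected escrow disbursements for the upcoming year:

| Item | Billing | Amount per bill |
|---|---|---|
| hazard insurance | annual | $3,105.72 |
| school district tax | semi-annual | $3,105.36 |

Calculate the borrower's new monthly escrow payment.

$788.46

Hazard insurance — $3,105.72 per year
School district tax — $3,105.36 × 2 = $6,210.72 per year
Yearly total = $3,105.72 + $6,210.72 = $9,316.44
Base monthly escrow = $9,316.44 / 12 = $776.37
Monthly shortage recovery: $145.08 ÷ 12 = $12.09
New monthly escrow = $776.37 + $12.09 = $788.46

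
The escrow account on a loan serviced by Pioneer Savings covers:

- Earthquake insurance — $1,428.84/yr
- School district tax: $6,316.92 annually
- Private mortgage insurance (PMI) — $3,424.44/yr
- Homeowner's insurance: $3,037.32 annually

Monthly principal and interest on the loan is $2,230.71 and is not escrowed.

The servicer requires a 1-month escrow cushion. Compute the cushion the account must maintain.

Earthquake insurance — $1,428.84
School district tax — $6,316.92
Private mortgage insurance (PMI) — $3,424.44
Homeowner's insurance — $3,037.32
Total annual escrow = $1,428.84 + $6,316.92 + $3,424.44 + $3,037.32 = $14,207.52
Base monthly escrow = $14,207.52 / 12 = $1,183.96
Cushion = 1 × $1,183.96 = $1,183.96

$1,183.96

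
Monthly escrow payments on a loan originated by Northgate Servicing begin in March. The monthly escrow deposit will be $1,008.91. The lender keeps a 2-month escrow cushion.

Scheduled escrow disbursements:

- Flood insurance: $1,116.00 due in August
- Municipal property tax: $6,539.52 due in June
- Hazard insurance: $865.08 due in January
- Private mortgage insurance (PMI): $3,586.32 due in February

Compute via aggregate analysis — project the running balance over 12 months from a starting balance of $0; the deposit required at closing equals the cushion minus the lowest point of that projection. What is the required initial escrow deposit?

$4,521.70

Cushion = 2 × $1,008.91 = $2,017.82
Trial balance (start $0, +$1,008.91 each month, − disbursements):
  Mar: +$1,008.91 → $1,008.91
  Apr: +$1,008.91 → $2,017.82
  May: +$1,008.91 → $3,026.73
  Jun: +$1,008.91 − $6,539.52 → -$2,503.88
  Jul: +$1,008.91 → -$1,494.97
  Aug: +$1,008.91 − $1,116.00 → -$1,602.06
  Sep: +$1,008.91 → -$593.15
  Oct: +$1,008.91 → $415.76
  Nov: +$1,008.91 → $1,424.67
  Dec: +$1,008.91 → $2,433.58
  Jan: +$1,008.91 − $865.08 → $2,577.41
  Feb: +$1,008.91 − $3,586.32 → $0.00
Lowest trial balance = -$2,503.88 (Jun)
Initial deposit = cushion − low point = $2,017.82 − (-$2,503.88) = $4,521.70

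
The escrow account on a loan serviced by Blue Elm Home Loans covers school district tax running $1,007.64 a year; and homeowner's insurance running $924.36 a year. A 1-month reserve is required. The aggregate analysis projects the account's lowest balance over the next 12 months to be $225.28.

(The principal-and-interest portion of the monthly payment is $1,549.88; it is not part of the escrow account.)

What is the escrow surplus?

$64.28

School district tax = $1,007.64 annually
Homeowner's insurance = $924.36 annually
Annual escrow total = $1,932.00
Monthly escrow = $1,932.00 / 12 = $161.00
Required cushion = 1 × $161.00 = $161.00
Excess over cushion: $225.28 − $161.00 = $64.28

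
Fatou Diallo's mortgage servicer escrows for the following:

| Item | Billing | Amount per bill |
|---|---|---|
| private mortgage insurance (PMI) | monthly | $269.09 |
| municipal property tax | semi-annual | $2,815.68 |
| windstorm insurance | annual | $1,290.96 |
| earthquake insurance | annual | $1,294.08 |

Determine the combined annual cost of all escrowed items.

$11,445.48

Private mortgage insurance (PMI) — $269.09 × 12 = $3,229.08 per year
Municipal property tax — $2,815.68 × 2 = $5,631.36 per year
Windstorm insurance — $1,290.96 per year
Earthquake insurance — $1,294.08 per year
Combined annual = $11,445.48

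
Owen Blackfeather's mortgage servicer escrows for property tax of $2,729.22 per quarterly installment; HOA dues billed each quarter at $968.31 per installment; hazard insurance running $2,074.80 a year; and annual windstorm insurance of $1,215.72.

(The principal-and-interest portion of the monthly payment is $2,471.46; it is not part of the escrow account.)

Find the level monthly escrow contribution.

Property tax = $2,729.22 × 4 = $10,916.88 per year
HOA dues = $968.31 × 4 = $3,873.24 per year
Hazard insurance = $2,074.80 per year
Windstorm insurance = $1,215.72 per year
Combined annual = $10,916.88 + $3,873.24 + $2,074.80 + $1,215.72 = $18,080.64
Base monthly escrow = $18,080.64 / 12 = $1,506.72

$1,506.72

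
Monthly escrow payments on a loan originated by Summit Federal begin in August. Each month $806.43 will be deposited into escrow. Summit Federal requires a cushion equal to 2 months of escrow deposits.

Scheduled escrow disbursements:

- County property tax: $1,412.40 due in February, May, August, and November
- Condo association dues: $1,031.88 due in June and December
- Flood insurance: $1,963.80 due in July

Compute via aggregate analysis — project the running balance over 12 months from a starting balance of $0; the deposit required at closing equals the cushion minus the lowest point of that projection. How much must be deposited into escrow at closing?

$2,218.83

Cushion = 2 × $806.43 = $1,612.86
Trial balance (start $0, +$806.43 each month, − disbursements):
  Aug: +$806.43 − $1,412.40 → -$605.97
  Sep: +$806.43 → $200.46
  Oct: +$806.43 → $1,006.89
  Nov: +$806.43 − $1,412.40 → $400.92
  Dec: +$806.43 − $1,031.88 → $175.47
  Jan: +$806.43 → $981.90
  Feb: +$806.43 − $1,412.40 → $375.93
  Mar: +$806.43 → $1,182.36
  Apr: +$806.43 → $1,988.79
  May: +$806.43 − $1,412.40 → $1,382.82
  Jun: +$806.43 − $1,031.88 → $1,157.37
  Jul: +$806.43 − $1,963.80 → $0.00
Lowest trial balance = -$605.97 (Aug)
Initial deposit = cushion − low point = $1,612.86 − (-$605.97) = $2,218.83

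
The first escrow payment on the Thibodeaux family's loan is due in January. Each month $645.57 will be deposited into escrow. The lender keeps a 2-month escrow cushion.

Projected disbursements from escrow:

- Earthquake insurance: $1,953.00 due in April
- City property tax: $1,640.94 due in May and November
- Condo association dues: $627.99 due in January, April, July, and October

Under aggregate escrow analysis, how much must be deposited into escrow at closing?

Cushion = 2 × $645.57 = $1,291.14
Trial balance (start $0, +$645.57 each month, − disbursements):
  Jan: +$645.57 − $627.99 → $17.58
  Feb: +$645.57 → $663.15
  Mar: +$645.57 → $1,308.72
  Apr: +$645.57 − $2,580.99 → -$626.70
  May: +$645.57 − $1,640.94 → -$1,622.07
  Jun: +$645.57 → -$976.50
  Jul: +$645.57 − $627.99 → -$958.92
  Aug: +$645.57 → -$313.35
  Sep: +$645.57 → $332.22
  Oct: +$645.57 − $627.99 → $349.80
  Nov: +$645.57 − $1,640.94 → -$645.57
  Dec: +$645.57 → $0.00
Lowest trial balance = -$1,622.07 (May)
Initial deposit = cushion − low point = $1,291.14 − (-$1,622.07) = $2,913.21

$2,913.21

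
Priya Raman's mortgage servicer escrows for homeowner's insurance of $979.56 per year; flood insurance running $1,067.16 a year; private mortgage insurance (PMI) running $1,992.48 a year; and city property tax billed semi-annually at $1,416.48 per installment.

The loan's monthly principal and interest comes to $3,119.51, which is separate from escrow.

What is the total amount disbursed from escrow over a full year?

$6,872.16

Homeowner's insurance = $979.56
Flood insurance = $1,067.16
Private mortgage insurance (PMI) = $1,992.48
City property tax = $1,416.48 × 2 = $2,832.96
Total per year = $6,872.16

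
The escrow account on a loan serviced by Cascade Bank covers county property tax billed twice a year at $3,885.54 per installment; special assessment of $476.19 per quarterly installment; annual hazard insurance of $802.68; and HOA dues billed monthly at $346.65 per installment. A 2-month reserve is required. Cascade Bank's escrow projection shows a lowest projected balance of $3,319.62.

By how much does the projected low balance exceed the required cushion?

$879.90

County property tax = $3,885.54 × 2 = $7,771.08/yr
Special assessment = $476.19 × 4 = $1,904.76/yr
Hazard insurance = $802.68/yr
HOA dues = $346.65 × 12 = $4,159.80/yr
Combined annual = $7,771.08 + $1,904.76 + $802.68 + $4,159.80 = $14,638.32
Per month = $14,638.32 ÷ 12 = $1,219.86
Cushion = 2 × $1,219.86 = $2,439.72
Surplus = $3,319.62 − $2,439.72 = $879.90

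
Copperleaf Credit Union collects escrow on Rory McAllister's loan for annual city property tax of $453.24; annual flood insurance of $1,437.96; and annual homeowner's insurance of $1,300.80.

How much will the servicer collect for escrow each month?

$266.00

City property tax: $453.24/yr
Flood insurance: $1,437.96/yr
Homeowner's insurance: $1,300.80/yr
Total per year = $453.24 + $1,437.96 + $1,300.80 = $3,192.00
Monthly = $3,192.00 / 12 = $266.00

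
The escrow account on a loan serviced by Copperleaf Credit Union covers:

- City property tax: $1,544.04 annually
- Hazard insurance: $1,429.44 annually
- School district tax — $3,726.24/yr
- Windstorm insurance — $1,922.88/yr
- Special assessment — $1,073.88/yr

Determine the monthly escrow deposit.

City property tax = $1,544.04/yr
Hazard insurance = $1,429.44/yr
School district tax = $3,726.24/yr
Windstorm insurance = $1,922.88/yr
Special assessment = $1,073.88/yr
Yearly total = $1,544.04 + $1,429.44 + $3,726.24 + $1,922.88 + $1,073.88 = $9,696.48
Base monthly escrow = $9,696.48 ÷ 12 = $808.04

$808.04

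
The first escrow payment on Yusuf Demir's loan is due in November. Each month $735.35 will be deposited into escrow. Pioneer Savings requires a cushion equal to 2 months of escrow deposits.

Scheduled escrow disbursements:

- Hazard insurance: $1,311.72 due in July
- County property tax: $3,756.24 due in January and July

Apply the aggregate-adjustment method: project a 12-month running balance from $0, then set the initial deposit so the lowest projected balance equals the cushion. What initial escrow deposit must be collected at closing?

Cushion = 2 × $735.35 = $1,470.70
Trial balance (start $0, +$735.35 each month, − disbursements):
  Nov: +$735.35 → $735.35
  Dec: +$735.35 → $1,470.70
  Jan: +$735.35 − $3,756.24 → -$1,550.19
  Feb: +$735.35 → -$814.84
  Mar: +$735.35 → -$79.49
  Apr: +$735.35 → $655.86
  May: +$735.35 → $1,391.21
  Jun: +$735.35 → $2,126.56
  Jul: +$735.35 − $5,067.96 → -$2,206.05
  Aug: +$735.35 → -$1,470.70
  Sep: +$735.35 → -$735.35
  Oct: +$735.35 → $0.00
Lowest trial balance = -$2,206.05 (Jul)
Initial deposit = cushion − low point = $1,470.70 − (-$2,206.05) = $3,676.75

$3,676.75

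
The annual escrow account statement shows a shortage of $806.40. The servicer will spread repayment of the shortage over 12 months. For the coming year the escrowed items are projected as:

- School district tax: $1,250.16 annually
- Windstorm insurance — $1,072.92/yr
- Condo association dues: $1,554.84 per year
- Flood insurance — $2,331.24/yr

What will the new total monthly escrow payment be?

$584.63

School district tax: $1,250.16
Windstorm insurance: $1,072.92
Condo association dues: $1,554.84
Flood insurance: $2,331.24
Combined annual = $6,209.16
Monthly escrow = $6,209.16 ÷ 12 = $517.43
Monthly shortage recovery: $806.40 / 12 = $67.20
Adjusted monthly = $517.43 + $67.20 = $584.63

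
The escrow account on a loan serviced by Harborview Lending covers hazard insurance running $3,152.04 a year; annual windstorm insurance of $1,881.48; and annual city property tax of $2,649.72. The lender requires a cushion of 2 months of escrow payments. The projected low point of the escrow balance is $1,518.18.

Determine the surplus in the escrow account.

$237.64

Hazard insurance: $3,152.04
Windstorm insurance: $1,881.48
City property tax: $2,649.72
Total annual escrow = $3,152.04 + $1,881.48 + $2,649.72 = $7,683.24
Per month = $7,683.24 / 12 = $640.27
Cushion = 2 × $640.27 = $1,280.54
Excess over cushion: $1,518.18 − $1,280.54 = $237.64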